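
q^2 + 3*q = q*(q + 3)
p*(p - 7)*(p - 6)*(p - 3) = p^4 - 16*p^3 + 81*p^2 - 126*p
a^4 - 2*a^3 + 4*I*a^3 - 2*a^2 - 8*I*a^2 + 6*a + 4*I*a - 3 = (a - 1)*(a + 3*I)*(-I*a + 1)*(I*a - I)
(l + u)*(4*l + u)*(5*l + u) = 20*l^3 + 29*l^2*u + 10*l*u^2 + u^3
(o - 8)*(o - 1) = o^2 - 9*o + 8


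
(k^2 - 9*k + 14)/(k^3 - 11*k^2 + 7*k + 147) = (k - 2)/(k^2 - 4*k - 21)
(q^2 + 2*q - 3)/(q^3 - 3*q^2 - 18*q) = (q - 1)/(q*(q - 6))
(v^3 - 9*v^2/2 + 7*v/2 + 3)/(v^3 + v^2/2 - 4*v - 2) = (v - 3)/(v + 2)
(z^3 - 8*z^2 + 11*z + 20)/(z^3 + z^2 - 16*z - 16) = (z - 5)/(z + 4)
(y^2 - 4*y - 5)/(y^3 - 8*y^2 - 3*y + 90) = (y + 1)/(y^2 - 3*y - 18)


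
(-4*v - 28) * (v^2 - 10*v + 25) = -4*v^3 + 12*v^2 + 180*v - 700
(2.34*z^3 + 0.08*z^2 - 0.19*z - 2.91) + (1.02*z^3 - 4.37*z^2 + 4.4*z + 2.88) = 3.36*z^3 - 4.29*z^2 + 4.21*z - 0.0300000000000002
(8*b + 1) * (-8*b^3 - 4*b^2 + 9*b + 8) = -64*b^4 - 40*b^3 + 68*b^2 + 73*b + 8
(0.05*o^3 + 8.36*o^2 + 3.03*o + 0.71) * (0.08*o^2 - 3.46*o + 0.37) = 0.004*o^5 + 0.4958*o^4 - 28.6647*o^3 - 7.3338*o^2 - 1.3355*o + 0.2627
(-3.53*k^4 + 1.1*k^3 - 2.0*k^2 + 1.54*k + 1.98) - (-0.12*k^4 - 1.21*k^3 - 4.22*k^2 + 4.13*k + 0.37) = -3.41*k^4 + 2.31*k^3 + 2.22*k^2 - 2.59*k + 1.61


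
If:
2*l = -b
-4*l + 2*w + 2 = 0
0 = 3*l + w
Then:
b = -2/5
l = 1/5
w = -3/5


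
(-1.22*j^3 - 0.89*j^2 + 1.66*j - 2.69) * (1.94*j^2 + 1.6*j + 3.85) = -2.3668*j^5 - 3.6786*j^4 - 2.9006*j^3 - 5.9891*j^2 + 2.087*j - 10.3565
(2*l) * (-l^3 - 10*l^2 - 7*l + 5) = -2*l^4 - 20*l^3 - 14*l^2 + 10*l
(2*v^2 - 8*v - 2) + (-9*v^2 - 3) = -7*v^2 - 8*v - 5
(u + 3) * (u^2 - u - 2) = u^3 + 2*u^2 - 5*u - 6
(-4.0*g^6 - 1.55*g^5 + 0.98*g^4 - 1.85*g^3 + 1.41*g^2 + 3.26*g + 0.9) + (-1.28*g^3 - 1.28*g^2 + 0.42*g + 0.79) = -4.0*g^6 - 1.55*g^5 + 0.98*g^4 - 3.13*g^3 + 0.13*g^2 + 3.68*g + 1.69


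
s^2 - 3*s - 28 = (s - 7)*(s + 4)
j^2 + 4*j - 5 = (j - 1)*(j + 5)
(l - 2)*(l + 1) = l^2 - l - 2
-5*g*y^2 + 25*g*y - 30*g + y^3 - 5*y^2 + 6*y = (-5*g + y)*(y - 3)*(y - 2)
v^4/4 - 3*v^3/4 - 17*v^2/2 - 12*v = v*(v/4 + 1/2)*(v - 8)*(v + 3)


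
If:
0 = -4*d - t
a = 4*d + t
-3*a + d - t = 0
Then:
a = 0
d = 0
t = 0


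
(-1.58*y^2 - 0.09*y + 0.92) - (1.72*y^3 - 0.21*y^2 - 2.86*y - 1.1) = -1.72*y^3 - 1.37*y^2 + 2.77*y + 2.02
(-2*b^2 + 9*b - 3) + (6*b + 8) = -2*b^2 + 15*b + 5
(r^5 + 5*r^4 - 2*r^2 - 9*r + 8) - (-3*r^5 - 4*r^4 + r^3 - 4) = 4*r^5 + 9*r^4 - r^3 - 2*r^2 - 9*r + 12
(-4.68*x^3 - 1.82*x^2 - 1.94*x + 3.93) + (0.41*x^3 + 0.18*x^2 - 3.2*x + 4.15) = -4.27*x^3 - 1.64*x^2 - 5.14*x + 8.08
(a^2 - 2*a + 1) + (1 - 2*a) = a^2 - 4*a + 2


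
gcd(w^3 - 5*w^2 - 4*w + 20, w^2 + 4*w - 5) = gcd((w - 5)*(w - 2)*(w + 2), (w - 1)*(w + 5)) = 1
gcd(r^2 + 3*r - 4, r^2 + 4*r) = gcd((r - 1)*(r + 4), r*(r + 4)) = r + 4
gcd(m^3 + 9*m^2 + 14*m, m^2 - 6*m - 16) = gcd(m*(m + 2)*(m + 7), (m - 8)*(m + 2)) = m + 2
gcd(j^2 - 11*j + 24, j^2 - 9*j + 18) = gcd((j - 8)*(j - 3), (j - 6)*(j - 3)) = j - 3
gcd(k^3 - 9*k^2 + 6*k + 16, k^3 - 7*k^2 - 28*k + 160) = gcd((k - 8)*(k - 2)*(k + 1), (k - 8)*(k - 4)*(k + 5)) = k - 8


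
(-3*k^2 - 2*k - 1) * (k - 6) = -3*k^3 + 16*k^2 + 11*k + 6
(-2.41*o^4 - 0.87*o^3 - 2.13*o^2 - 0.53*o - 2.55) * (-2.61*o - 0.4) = 6.2901*o^5 + 3.2347*o^4 + 5.9073*o^3 + 2.2353*o^2 + 6.8675*o + 1.02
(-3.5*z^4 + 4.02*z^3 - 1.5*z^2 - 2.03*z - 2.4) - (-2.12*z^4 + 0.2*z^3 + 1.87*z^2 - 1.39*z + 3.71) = -1.38*z^4 + 3.82*z^3 - 3.37*z^2 - 0.64*z - 6.11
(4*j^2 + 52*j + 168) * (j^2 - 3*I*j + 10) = 4*j^4 + 52*j^3 - 12*I*j^3 + 208*j^2 - 156*I*j^2 + 520*j - 504*I*j + 1680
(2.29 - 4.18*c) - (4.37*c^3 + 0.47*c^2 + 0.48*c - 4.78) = -4.37*c^3 - 0.47*c^2 - 4.66*c + 7.07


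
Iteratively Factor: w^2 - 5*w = (w - 5)*(w)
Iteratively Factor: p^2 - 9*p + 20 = (p - 5)*(p - 4)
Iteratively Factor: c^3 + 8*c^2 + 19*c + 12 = (c + 1)*(c^2 + 7*c + 12) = (c + 1)*(c + 4)*(c + 3)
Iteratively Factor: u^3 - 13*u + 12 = (u + 4)*(u^2 - 4*u + 3) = (u - 1)*(u + 4)*(u - 3)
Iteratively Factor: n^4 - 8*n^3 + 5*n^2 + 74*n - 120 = (n + 3)*(n^3 - 11*n^2 + 38*n - 40) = (n - 4)*(n + 3)*(n^2 - 7*n + 10) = (n - 5)*(n - 4)*(n + 3)*(n - 2)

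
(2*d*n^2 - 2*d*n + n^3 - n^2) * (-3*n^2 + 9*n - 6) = -6*d*n^4 + 24*d*n^3 - 30*d*n^2 + 12*d*n - 3*n^5 + 12*n^4 - 15*n^3 + 6*n^2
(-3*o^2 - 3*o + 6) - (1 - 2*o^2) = -o^2 - 3*o + 5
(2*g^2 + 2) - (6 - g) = 2*g^2 + g - 4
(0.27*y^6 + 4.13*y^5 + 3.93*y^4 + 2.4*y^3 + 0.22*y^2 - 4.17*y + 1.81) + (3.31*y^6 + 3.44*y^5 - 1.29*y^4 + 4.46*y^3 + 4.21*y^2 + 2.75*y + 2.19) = 3.58*y^6 + 7.57*y^5 + 2.64*y^4 + 6.86*y^3 + 4.43*y^2 - 1.42*y + 4.0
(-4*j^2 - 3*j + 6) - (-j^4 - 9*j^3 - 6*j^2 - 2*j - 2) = j^4 + 9*j^3 + 2*j^2 - j + 8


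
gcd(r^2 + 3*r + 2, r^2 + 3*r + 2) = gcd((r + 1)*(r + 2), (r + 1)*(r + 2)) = r^2 + 3*r + 2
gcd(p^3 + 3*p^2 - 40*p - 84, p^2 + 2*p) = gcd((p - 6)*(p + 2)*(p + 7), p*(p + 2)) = p + 2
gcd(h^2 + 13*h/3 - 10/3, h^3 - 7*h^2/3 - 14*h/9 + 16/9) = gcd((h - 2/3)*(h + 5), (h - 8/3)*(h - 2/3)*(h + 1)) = h - 2/3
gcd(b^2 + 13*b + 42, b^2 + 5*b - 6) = b + 6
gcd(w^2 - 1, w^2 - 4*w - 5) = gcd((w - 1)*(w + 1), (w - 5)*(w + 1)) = w + 1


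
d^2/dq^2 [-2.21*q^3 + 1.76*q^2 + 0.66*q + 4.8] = 3.52 - 13.26*q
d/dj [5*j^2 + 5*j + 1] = 10*j + 5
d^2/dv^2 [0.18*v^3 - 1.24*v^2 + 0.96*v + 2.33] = 1.08*v - 2.48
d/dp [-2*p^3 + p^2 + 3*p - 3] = -6*p^2 + 2*p + 3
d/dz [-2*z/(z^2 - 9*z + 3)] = 2*(z^2 - 3)/(z^4 - 18*z^3 + 87*z^2 - 54*z + 9)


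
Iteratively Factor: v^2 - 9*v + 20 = (v - 5)*(v - 4)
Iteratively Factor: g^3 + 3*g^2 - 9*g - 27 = (g + 3)*(g^2 - 9) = (g + 3)^2*(g - 3)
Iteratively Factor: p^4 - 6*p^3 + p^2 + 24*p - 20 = (p - 2)*(p^3 - 4*p^2 - 7*p + 10) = (p - 2)*(p - 1)*(p^2 - 3*p - 10) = (p - 2)*(p - 1)*(p + 2)*(p - 5)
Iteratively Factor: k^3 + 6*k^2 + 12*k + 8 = (k + 2)*(k^2 + 4*k + 4) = (k + 2)^2*(k + 2)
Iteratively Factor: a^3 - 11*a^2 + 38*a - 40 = (a - 5)*(a^2 - 6*a + 8) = (a - 5)*(a - 2)*(a - 4)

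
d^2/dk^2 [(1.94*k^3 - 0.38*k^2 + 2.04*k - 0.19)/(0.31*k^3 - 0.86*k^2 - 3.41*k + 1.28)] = (0.961372000000001*k^6 + 13.480908*k^5 - 15.129984*k^4 + 61.868884*k^3 - 62.66781*k^2 + 29.653956*k + 11.726218)/(0.029791*k^9 - 0.247938*k^8 - 0.295275*k^7 + 5.187604*k^6 + 1.200537*k^5 - 35.278962*k^4 - 15.605741*k^3 + 40.424832*k^2 - 16.760832*k + 2.097152)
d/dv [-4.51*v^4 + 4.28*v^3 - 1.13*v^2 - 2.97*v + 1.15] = -18.04*v^3 + 12.84*v^2 - 2.26*v - 2.97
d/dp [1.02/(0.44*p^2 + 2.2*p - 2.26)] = (-0.8976*p - 2.244)/(0.44*p^2 + 2.2*p - 2.26)^2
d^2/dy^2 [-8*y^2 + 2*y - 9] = -16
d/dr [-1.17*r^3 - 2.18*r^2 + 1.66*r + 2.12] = -3.51*r^2 - 4.36*r + 1.66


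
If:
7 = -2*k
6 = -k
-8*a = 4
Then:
No Solution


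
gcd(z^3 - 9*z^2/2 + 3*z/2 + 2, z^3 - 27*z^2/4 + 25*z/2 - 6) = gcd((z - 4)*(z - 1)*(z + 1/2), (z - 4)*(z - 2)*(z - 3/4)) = z - 4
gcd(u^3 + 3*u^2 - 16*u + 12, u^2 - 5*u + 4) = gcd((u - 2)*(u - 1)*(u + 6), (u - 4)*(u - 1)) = u - 1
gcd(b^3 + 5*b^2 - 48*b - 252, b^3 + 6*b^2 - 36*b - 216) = b^2 + 12*b + 36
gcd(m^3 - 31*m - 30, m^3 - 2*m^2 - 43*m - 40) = m^2 + 6*m + 5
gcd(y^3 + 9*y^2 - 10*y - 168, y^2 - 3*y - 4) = y - 4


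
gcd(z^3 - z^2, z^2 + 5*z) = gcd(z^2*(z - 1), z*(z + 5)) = z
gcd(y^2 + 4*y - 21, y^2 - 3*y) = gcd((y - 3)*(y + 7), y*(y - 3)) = y - 3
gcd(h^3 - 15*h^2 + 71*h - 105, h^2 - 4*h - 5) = h - 5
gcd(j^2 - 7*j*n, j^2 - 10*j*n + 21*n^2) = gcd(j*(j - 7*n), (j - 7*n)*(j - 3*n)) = j - 7*n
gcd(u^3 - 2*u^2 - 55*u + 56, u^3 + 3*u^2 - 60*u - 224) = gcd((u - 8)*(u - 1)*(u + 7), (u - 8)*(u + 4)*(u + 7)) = u^2 - u - 56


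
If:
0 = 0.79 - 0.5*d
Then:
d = 1.58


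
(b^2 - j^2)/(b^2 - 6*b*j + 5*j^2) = (b + j)/(b - 5*j)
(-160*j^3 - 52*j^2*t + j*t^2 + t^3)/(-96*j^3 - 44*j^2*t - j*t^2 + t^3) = (5*j + t)/(3*j + t)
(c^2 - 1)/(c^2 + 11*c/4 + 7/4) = 4*(c - 1)/(4*c + 7)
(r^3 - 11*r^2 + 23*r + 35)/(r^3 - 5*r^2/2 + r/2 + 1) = 2*(r^3 - 11*r^2 + 23*r + 35)/(2*r^3 - 5*r^2 + r + 2)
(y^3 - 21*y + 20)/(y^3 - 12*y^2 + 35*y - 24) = (y^2 + y - 20)/(y^2 - 11*y + 24)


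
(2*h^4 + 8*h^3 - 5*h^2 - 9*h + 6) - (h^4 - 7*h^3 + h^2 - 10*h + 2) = h^4 + 15*h^3 - 6*h^2 + h + 4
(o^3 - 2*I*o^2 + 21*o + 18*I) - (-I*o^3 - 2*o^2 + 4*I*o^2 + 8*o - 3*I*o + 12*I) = o^3 + I*o^3 + 2*o^2 - 6*I*o^2 + 13*o + 3*I*o + 6*I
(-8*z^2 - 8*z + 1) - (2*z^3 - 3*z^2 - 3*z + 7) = -2*z^3 - 5*z^2 - 5*z - 6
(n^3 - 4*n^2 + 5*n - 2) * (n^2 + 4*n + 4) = n^5 - 7*n^3 + 2*n^2 + 12*n - 8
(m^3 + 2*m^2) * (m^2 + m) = m^5 + 3*m^4 + 2*m^3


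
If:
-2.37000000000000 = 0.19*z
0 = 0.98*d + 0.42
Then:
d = -0.43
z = -12.47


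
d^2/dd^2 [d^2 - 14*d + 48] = 2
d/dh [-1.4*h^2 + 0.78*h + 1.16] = 0.78 - 2.8*h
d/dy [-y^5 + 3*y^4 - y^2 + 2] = y*(-5*y^3 + 12*y^2 - 2)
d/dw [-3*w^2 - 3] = -6*w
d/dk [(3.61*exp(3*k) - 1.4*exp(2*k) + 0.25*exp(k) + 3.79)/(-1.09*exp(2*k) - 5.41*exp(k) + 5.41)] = (-3.9349*exp(4*k) - 39.0602*exp(3*k) + 66.4368*exp(2*k) - 6.8858*exp(k) + 21.8564)*exp(k)/(1.1881*exp(4*k) + 11.7938*exp(3*k) + 17.4743*exp(2*k) - 58.5362*exp(k) + 29.2681)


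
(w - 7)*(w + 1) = w^2 - 6*w - 7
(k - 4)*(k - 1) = k^2 - 5*k + 4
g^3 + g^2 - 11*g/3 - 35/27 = (g - 5/3)*(g + 1/3)*(g + 7/3)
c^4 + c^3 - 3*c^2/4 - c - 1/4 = (c - 1)*(c + 1/2)^2*(c + 1)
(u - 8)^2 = u^2 - 16*u + 64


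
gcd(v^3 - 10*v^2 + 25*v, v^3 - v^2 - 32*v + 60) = v - 5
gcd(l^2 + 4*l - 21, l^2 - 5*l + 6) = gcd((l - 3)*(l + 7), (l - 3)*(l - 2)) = l - 3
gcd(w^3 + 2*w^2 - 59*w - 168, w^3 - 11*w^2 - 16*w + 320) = w - 8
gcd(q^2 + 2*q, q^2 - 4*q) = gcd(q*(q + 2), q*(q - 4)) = q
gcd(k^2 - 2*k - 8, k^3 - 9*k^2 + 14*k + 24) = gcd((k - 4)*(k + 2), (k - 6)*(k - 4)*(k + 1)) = k - 4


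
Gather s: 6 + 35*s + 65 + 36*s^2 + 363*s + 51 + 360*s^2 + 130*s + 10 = 396*s^2 + 528*s + 132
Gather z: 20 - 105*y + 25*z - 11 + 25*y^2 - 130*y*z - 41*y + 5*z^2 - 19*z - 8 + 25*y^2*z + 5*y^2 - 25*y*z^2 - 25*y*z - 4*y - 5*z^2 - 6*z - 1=30*y^2 - 25*y*z^2 - 150*y + z*(25*y^2 - 155*y)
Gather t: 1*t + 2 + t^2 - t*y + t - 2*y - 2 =t^2 + t*(2 - y) - 2*y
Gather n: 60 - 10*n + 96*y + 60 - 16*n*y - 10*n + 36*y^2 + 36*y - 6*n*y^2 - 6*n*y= n*(-6*y^2 - 22*y - 20) + 36*y^2 + 132*y + 120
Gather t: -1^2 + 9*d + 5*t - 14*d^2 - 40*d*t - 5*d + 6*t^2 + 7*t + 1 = -14*d^2 + 4*d + 6*t^2 + t*(12 - 40*d)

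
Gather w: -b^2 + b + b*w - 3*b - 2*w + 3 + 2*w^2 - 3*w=-b^2 - 2*b + 2*w^2 + w*(b - 5) + 3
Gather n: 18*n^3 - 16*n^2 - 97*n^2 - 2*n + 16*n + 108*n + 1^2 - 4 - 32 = 18*n^3 - 113*n^2 + 122*n - 35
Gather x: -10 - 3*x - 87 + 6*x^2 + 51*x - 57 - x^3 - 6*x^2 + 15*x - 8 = -x^3 + 63*x - 162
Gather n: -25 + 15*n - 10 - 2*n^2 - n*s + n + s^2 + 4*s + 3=-2*n^2 + n*(16 - s) + s^2 + 4*s - 32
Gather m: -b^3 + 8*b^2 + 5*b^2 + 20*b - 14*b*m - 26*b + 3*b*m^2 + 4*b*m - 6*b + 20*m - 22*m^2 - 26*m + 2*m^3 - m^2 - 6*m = -b^3 + 13*b^2 - 12*b + 2*m^3 + m^2*(3*b - 23) + m*(-10*b - 12)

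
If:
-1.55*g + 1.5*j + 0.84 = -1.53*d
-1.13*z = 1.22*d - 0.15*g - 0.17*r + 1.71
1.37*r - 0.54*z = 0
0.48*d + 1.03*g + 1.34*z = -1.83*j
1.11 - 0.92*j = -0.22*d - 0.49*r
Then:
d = -5.41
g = -4.07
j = 0.76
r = 1.59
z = 4.03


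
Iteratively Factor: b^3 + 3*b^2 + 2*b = (b + 1)*(b^2 + 2*b) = (b + 1)*(b + 2)*(b)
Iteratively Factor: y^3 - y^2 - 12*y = (y + 3)*(y^2 - 4*y) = (y - 4)*(y + 3)*(y)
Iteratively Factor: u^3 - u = (u + 1)*(u^2 - u) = (u - 1)*(u + 1)*(u)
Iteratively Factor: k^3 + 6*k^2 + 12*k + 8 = (k + 2)*(k^2 + 4*k + 4) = (k + 2)^2*(k + 2)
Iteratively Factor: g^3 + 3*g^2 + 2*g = (g + 1)*(g^2 + 2*g) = g*(g + 1)*(g + 2)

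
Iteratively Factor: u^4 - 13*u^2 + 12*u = (u - 3)*(u^3 + 3*u^2 - 4*u) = (u - 3)*(u + 4)*(u^2 - u) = (u - 3)*(u - 1)*(u + 4)*(u)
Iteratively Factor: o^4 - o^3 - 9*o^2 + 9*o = (o - 3)*(o^3 + 2*o^2 - 3*o) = (o - 3)*(o - 1)*(o^2 + 3*o) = (o - 3)*(o - 1)*(o + 3)*(o)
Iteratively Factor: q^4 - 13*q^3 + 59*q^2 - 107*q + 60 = (q - 5)*(q^3 - 8*q^2 + 19*q - 12) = (q - 5)*(q - 4)*(q^2 - 4*q + 3) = (q - 5)*(q - 4)*(q - 1)*(q - 3)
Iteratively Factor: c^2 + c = (c)*(c + 1)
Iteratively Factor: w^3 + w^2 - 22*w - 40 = (w - 5)*(w^2 + 6*w + 8) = (w - 5)*(w + 2)*(w + 4)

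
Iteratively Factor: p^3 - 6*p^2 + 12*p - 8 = (p - 2)*(p^2 - 4*p + 4) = (p - 2)^2*(p - 2)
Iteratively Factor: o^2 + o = (o + 1)*(o)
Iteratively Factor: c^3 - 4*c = (c + 2)*(c^2 - 2*c) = c*(c + 2)*(c - 2)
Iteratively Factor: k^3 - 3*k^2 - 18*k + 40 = (k - 2)*(k^2 - k - 20) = (k - 2)*(k + 4)*(k - 5)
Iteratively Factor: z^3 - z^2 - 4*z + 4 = (z - 2)*(z^2 + z - 2) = (z - 2)*(z - 1)*(z + 2)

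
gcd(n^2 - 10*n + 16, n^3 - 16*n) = 1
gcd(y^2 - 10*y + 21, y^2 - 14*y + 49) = y - 7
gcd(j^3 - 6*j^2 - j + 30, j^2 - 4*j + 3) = j - 3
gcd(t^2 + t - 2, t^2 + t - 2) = t^2 + t - 2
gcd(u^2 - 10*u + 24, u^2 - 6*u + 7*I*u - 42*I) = u - 6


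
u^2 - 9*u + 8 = (u - 8)*(u - 1)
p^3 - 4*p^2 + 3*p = p*(p - 3)*(p - 1)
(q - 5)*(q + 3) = q^2 - 2*q - 15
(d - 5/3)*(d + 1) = d^2 - 2*d/3 - 5/3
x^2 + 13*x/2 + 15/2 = (x + 3/2)*(x + 5)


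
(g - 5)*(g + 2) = g^2 - 3*g - 10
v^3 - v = v*(v - 1)*(v + 1)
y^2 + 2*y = y*(y + 2)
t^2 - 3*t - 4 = (t - 4)*(t + 1)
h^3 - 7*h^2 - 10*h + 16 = (h - 8)*(h - 1)*(h + 2)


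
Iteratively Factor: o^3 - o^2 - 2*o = (o - 2)*(o^2 + o) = o*(o - 2)*(o + 1)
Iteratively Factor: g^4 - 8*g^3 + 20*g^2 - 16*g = (g - 2)*(g^3 - 6*g^2 + 8*g) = (g - 2)^2*(g^2 - 4*g) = g*(g - 2)^2*(g - 4)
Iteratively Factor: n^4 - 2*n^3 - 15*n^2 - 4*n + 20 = (n - 1)*(n^3 - n^2 - 16*n - 20) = (n - 1)*(n + 2)*(n^2 - 3*n - 10) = (n - 5)*(n - 1)*(n + 2)*(n + 2)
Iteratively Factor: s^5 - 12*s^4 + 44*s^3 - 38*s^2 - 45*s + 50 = (s - 1)*(s^4 - 11*s^3 + 33*s^2 - 5*s - 50) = (s - 5)*(s - 1)*(s^3 - 6*s^2 + 3*s + 10) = (s - 5)*(s - 2)*(s - 1)*(s^2 - 4*s - 5) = (s - 5)*(s - 2)*(s - 1)*(s + 1)*(s - 5)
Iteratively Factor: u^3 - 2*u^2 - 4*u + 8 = (u + 2)*(u^2 - 4*u + 4) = (u - 2)*(u + 2)*(u - 2)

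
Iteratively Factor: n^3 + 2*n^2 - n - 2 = (n + 2)*(n^2 - 1) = (n - 1)*(n + 2)*(n + 1)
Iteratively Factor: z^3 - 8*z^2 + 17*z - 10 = (z - 1)*(z^2 - 7*z + 10) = (z - 2)*(z - 1)*(z - 5)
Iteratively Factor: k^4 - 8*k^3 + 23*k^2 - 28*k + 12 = (k - 3)*(k^3 - 5*k^2 + 8*k - 4) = (k - 3)*(k - 2)*(k^2 - 3*k + 2) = (k - 3)*(k - 2)*(k - 1)*(k - 2)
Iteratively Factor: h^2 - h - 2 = (h - 2)*(h + 1)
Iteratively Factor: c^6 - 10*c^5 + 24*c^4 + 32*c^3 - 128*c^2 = (c - 4)*(c^5 - 6*c^4 + 32*c^2) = c*(c - 4)*(c^4 - 6*c^3 + 32*c) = c*(c - 4)*(c + 2)*(c^3 - 8*c^2 + 16*c) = c*(c - 4)^2*(c + 2)*(c^2 - 4*c) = c*(c - 4)^3*(c + 2)*(c)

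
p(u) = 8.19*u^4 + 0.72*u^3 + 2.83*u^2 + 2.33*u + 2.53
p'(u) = 32.76*u^3 + 2.16*u^2 + 5.66*u + 2.33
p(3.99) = 2178.37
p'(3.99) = 2140.26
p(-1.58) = 54.11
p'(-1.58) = -130.44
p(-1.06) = 12.72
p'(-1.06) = -40.26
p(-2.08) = 156.75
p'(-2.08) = -294.90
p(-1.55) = 50.31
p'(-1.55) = -123.25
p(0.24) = 3.29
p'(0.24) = 4.27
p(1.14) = 23.76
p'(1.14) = 60.12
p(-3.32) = 994.67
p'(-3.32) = -1191.48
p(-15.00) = 412793.08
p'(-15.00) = -110161.57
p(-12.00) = 168965.77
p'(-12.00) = -56363.83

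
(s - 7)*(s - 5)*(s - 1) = s^3 - 13*s^2 + 47*s - 35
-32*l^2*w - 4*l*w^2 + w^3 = w*(-8*l + w)*(4*l + w)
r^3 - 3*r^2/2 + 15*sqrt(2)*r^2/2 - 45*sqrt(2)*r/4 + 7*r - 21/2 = (r - 3/2)*(r + sqrt(2)/2)*(r + 7*sqrt(2))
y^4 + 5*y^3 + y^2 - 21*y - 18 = (y - 2)*(y + 1)*(y + 3)^2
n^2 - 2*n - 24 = (n - 6)*(n + 4)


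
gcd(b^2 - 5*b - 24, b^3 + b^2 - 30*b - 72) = b + 3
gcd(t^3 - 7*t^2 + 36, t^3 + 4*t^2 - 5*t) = 1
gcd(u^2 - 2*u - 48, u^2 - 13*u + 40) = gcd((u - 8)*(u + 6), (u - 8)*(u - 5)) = u - 8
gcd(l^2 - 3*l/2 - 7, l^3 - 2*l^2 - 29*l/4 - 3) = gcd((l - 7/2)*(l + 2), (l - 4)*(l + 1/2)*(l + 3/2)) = 1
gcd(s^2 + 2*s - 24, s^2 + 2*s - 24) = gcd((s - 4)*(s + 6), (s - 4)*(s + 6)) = s^2 + 2*s - 24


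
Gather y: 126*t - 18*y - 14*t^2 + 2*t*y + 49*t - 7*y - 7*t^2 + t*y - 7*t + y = -21*t^2 + 168*t + y*(3*t - 24)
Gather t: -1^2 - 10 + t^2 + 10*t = t^2 + 10*t - 11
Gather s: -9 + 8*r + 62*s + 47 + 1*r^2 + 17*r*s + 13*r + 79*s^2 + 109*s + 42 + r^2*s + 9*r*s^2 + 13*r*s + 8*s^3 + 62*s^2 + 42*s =r^2 + 21*r + 8*s^3 + s^2*(9*r + 141) + s*(r^2 + 30*r + 213) + 80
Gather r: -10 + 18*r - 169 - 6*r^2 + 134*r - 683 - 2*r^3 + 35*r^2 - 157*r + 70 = -2*r^3 + 29*r^2 - 5*r - 792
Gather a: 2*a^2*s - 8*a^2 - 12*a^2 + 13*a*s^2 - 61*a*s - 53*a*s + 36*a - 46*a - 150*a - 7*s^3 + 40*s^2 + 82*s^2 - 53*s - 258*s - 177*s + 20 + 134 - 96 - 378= a^2*(2*s - 20) + a*(13*s^2 - 114*s - 160) - 7*s^3 + 122*s^2 - 488*s - 320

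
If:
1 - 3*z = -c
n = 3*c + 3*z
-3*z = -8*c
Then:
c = 1/7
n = 11/7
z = 8/21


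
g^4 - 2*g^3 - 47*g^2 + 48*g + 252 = (g - 7)*(g - 3)*(g + 2)*(g + 6)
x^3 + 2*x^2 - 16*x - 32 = (x - 4)*(x + 2)*(x + 4)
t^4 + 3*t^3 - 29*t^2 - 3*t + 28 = (t - 4)*(t - 1)*(t + 1)*(t + 7)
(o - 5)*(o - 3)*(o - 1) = o^3 - 9*o^2 + 23*o - 15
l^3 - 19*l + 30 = (l - 3)*(l - 2)*(l + 5)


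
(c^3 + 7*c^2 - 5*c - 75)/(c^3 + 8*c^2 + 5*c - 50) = (c - 3)/(c - 2)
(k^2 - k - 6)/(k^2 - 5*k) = (k^2 - k - 6)/(k*(k - 5))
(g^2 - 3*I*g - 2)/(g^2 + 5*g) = (g^2 - 3*I*g - 2)/(g*(g + 5))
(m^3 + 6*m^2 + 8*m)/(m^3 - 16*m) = (m + 2)/(m - 4)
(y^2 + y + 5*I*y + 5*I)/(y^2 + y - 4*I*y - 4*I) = (y + 5*I)/(y - 4*I)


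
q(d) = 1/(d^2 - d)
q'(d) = (1 - 2*d)/(d^2 - d)^2 = (1 - 2*d)/(d^2*(d - 1)^2)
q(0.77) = -5.65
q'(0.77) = -17.22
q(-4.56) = 0.04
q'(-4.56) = 0.02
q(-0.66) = 0.91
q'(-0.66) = 1.93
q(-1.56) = 0.25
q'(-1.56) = 0.26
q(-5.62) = 0.03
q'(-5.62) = 0.01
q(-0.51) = 1.30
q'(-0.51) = 3.41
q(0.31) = -4.68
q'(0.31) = 8.31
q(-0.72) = 0.81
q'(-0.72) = 1.59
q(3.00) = 0.17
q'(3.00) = -0.14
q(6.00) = 0.03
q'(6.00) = -0.01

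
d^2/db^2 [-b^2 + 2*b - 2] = -2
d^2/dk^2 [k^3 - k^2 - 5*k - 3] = 6*k - 2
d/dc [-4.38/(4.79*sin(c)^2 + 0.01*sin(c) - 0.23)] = (41.9604*sin(c) + 0.0438)*cos(c)/(4.79*sin(c)^2 + 0.01*sin(c) - 0.23)^2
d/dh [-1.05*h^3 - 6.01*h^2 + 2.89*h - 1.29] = -3.15*h^2 - 12.02*h + 2.89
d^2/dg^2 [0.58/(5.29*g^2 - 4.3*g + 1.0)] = (-32.461556*g^2 + 26.38652*g + 0.58*(10.58*g - 4.3)*(21.16*g - 8.6) - 6.1364)/(5.29*g^2 - 4.3*g + 1.0)^3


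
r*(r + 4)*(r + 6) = r^3 + 10*r^2 + 24*r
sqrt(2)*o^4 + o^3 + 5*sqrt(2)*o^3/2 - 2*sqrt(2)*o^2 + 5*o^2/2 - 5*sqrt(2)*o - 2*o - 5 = (o + 5/2)*(o - sqrt(2))*(o + sqrt(2))*(sqrt(2)*o + 1)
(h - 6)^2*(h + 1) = h^3 - 11*h^2 + 24*h + 36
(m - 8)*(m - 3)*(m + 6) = m^3 - 5*m^2 - 42*m + 144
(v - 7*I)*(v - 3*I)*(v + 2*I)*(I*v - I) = I*v^4 + 8*v^3 - I*v^3 - 8*v^2 - I*v^2 + 42*v + I*v - 42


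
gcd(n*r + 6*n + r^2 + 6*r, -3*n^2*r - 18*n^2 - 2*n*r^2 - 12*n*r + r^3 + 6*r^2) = n*r + 6*n + r^2 + 6*r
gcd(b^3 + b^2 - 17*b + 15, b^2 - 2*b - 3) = b - 3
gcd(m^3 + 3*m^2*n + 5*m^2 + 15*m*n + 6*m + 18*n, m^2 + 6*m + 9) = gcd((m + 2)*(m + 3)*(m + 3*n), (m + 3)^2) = m + 3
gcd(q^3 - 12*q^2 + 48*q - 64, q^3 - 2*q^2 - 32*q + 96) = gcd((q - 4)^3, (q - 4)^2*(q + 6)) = q^2 - 8*q + 16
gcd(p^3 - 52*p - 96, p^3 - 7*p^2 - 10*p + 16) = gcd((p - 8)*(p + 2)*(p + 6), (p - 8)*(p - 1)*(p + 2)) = p^2 - 6*p - 16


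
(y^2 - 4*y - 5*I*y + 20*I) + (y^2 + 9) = 2*y^2 - 4*y - 5*I*y + 9 + 20*I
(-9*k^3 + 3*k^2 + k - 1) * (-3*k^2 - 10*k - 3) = 27*k^5 + 81*k^4 - 6*k^3 - 16*k^2 + 7*k + 3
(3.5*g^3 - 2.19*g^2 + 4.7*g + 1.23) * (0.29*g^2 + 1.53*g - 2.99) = 1.015*g^5 + 4.7199*g^4 - 12.4527*g^3 + 14.0958*g^2 - 12.1711*g - 3.6777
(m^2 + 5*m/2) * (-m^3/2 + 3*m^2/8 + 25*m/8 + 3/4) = -m^5/2 - 7*m^4/8 + 65*m^3/16 + 137*m^2/16 + 15*m/8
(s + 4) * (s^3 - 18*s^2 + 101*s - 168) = s^4 - 14*s^3 + 29*s^2 + 236*s - 672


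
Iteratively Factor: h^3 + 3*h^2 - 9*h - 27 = (h - 3)*(h^2 + 6*h + 9) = (h - 3)*(h + 3)*(h + 3)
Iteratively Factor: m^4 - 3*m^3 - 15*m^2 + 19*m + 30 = (m + 1)*(m^3 - 4*m^2 - 11*m + 30) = (m - 2)*(m + 1)*(m^2 - 2*m - 15) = (m - 5)*(m - 2)*(m + 1)*(m + 3)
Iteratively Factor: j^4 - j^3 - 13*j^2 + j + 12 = (j + 3)*(j^3 - 4*j^2 - j + 4) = (j - 4)*(j + 3)*(j^2 - 1) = (j - 4)*(j - 1)*(j + 3)*(j + 1)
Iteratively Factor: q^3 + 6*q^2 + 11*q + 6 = (q + 2)*(q^2 + 4*q + 3) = (q + 2)*(q + 3)*(q + 1)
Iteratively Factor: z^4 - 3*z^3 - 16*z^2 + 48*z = (z)*(z^3 - 3*z^2 - 16*z + 48) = z*(z + 4)*(z^2 - 7*z + 12) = z*(z - 4)*(z + 4)*(z - 3)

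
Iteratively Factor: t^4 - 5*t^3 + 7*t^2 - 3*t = (t - 1)*(t^3 - 4*t^2 + 3*t) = (t - 3)*(t - 1)*(t^2 - t) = (t - 3)*(t - 1)^2*(t)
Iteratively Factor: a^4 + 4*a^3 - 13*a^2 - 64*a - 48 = (a + 4)*(a^3 - 13*a - 12) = (a + 3)*(a + 4)*(a^2 - 3*a - 4) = (a - 4)*(a + 3)*(a + 4)*(a + 1)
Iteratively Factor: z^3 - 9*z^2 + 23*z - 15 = (z - 3)*(z^2 - 6*z + 5) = (z - 3)*(z - 1)*(z - 5)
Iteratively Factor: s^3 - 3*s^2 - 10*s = (s - 5)*(s^2 + 2*s) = s*(s - 5)*(s + 2)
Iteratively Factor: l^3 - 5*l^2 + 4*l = (l - 1)*(l^2 - 4*l) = (l - 4)*(l - 1)*(l)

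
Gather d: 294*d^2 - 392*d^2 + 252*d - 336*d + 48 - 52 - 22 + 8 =-98*d^2 - 84*d - 18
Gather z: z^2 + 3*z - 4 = z^2 + 3*z - 4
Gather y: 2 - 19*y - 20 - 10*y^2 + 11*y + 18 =-10*y^2 - 8*y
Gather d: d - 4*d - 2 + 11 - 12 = -3*d - 3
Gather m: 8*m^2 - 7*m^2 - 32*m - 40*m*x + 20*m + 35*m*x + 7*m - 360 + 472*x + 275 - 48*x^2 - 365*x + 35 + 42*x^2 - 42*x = m^2 + m*(-5*x - 5) - 6*x^2 + 65*x - 50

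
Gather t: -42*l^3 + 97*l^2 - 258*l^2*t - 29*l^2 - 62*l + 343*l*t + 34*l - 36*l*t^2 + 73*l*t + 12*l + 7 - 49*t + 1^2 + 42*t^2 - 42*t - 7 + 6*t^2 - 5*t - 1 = -42*l^3 + 68*l^2 - 16*l + t^2*(48 - 36*l) + t*(-258*l^2 + 416*l - 96)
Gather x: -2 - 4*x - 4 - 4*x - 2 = -8*x - 8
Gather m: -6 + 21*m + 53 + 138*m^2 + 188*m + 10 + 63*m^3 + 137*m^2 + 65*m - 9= 63*m^3 + 275*m^2 + 274*m + 48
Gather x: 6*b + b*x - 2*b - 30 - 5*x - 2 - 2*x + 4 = 4*b + x*(b - 7) - 28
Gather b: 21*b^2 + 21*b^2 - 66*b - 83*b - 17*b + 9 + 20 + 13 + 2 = 42*b^2 - 166*b + 44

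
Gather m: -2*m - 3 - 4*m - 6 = -6*m - 9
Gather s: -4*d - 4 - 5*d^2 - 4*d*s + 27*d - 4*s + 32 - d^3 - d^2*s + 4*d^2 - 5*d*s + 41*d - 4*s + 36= -d^3 - d^2 + 64*d + s*(-d^2 - 9*d - 8) + 64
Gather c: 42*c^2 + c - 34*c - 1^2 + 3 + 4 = 42*c^2 - 33*c + 6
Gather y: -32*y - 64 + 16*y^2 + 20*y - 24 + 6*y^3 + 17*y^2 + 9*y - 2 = 6*y^3 + 33*y^2 - 3*y - 90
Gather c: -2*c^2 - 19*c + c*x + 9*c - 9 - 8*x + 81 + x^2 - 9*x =-2*c^2 + c*(x - 10) + x^2 - 17*x + 72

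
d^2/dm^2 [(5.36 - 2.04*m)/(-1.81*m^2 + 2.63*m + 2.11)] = ((30.1336 - 22.1544*m)*(-1.81*m^2 + 2.63*m + 2.11) - (2.04*m - 5.36)*(3.62*m - 2.63)*(7.24*m - 5.26))/(-1.81*m^2 + 2.63*m + 2.11)^3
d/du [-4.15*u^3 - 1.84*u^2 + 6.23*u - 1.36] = -12.45*u^2 - 3.68*u + 6.23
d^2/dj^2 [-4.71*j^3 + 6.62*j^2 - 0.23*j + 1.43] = 13.24 - 28.26*j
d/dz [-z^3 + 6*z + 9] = 6 - 3*z^2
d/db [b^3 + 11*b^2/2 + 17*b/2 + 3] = 3*b^2 + 11*b + 17/2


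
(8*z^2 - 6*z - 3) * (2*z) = 16*z^3 - 12*z^2 - 6*z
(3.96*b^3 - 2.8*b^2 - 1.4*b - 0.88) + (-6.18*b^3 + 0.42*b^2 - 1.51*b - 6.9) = -2.22*b^3 - 2.38*b^2 - 2.91*b - 7.78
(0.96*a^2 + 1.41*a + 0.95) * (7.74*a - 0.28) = 7.4304*a^3 + 10.6446*a^2 + 6.9582*a - 0.266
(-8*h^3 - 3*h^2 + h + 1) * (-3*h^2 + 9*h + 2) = 24*h^5 - 63*h^4 - 46*h^3 + 11*h + 2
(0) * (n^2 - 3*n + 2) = 0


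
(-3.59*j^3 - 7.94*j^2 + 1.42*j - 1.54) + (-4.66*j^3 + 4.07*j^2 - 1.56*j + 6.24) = -8.25*j^3 - 3.87*j^2 - 0.14*j + 4.7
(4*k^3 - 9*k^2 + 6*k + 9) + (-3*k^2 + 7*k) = 4*k^3 - 12*k^2 + 13*k + 9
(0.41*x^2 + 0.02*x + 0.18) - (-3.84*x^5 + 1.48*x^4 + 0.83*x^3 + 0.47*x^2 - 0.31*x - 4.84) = 3.84*x^5 - 1.48*x^4 - 0.83*x^3 - 0.06*x^2 + 0.33*x + 5.02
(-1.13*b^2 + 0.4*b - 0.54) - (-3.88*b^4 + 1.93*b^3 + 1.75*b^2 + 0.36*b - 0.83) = 3.88*b^4 - 1.93*b^3 - 2.88*b^2 + 0.04*b + 0.29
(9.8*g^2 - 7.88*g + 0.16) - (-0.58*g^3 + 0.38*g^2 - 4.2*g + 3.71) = 0.58*g^3 + 9.42*g^2 - 3.68*g - 3.55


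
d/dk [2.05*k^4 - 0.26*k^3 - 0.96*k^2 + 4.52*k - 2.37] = 8.2*k^3 - 0.78*k^2 - 1.92*k + 4.52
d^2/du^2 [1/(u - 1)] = 2/(u - 1)^3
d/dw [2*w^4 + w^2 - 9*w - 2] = 8*w^3 + 2*w - 9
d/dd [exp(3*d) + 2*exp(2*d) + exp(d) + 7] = (3*exp(2*d) + 4*exp(d) + 1)*exp(d)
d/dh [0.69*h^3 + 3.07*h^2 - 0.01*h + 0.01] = 2.07*h^2 + 6.14*h - 0.01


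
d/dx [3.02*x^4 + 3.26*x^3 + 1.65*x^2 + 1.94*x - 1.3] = 12.08*x^3 + 9.78*x^2 + 3.3*x + 1.94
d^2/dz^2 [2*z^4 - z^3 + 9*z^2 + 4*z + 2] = 24*z^2 - 6*z + 18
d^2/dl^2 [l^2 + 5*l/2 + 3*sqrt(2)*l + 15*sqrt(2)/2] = 2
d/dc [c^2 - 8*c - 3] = 2*c - 8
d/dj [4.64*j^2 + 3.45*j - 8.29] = 9.28*j + 3.45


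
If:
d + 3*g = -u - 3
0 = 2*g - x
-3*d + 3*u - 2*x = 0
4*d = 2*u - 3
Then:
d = -3/2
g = 0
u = -3/2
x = 0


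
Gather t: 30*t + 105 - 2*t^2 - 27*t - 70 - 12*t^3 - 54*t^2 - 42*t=-12*t^3 - 56*t^2 - 39*t + 35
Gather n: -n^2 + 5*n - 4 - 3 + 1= -n^2 + 5*n - 6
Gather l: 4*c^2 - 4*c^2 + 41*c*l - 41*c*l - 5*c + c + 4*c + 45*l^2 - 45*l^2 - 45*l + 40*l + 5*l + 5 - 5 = 0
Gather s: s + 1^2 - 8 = s - 7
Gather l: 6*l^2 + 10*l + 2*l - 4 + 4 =6*l^2 + 12*l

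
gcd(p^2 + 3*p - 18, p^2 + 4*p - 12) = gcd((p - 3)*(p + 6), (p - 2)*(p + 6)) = p + 6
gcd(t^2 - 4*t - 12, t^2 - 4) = t + 2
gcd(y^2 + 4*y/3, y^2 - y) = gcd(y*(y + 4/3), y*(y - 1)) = y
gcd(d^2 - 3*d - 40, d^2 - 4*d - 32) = d - 8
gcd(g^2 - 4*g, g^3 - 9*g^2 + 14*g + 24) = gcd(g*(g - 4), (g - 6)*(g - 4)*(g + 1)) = g - 4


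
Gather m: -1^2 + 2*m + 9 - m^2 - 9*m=-m^2 - 7*m + 8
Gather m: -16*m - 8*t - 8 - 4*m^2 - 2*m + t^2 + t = -4*m^2 - 18*m + t^2 - 7*t - 8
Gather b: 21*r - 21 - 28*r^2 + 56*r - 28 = -28*r^2 + 77*r - 49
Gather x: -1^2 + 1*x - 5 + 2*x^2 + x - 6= 2*x^2 + 2*x - 12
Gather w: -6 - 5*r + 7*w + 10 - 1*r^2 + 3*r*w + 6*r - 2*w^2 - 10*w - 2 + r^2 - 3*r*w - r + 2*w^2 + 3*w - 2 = 0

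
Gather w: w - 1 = w - 1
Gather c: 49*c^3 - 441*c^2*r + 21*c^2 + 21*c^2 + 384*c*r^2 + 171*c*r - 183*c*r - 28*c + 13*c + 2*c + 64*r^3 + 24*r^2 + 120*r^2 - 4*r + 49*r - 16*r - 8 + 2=49*c^3 + c^2*(42 - 441*r) + c*(384*r^2 - 12*r - 13) + 64*r^3 + 144*r^2 + 29*r - 6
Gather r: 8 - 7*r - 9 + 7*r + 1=0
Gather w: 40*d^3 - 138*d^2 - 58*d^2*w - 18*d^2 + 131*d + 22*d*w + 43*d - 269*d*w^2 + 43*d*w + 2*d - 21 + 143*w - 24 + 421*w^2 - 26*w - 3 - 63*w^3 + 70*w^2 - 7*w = 40*d^3 - 156*d^2 + 176*d - 63*w^3 + w^2*(491 - 269*d) + w*(-58*d^2 + 65*d + 110) - 48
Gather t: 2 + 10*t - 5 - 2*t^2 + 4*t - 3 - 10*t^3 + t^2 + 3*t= -10*t^3 - t^2 + 17*t - 6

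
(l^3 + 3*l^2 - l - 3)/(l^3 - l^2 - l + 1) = (l + 3)/(l - 1)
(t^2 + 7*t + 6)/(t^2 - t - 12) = (t^2 + 7*t + 6)/(t^2 - t - 12)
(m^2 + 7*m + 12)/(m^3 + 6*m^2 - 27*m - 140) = (m + 3)/(m^2 + 2*m - 35)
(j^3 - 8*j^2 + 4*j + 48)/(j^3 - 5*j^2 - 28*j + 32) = (j^3 - 8*j^2 + 4*j + 48)/(j^3 - 5*j^2 - 28*j + 32)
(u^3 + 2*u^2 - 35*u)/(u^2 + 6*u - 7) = u*(u - 5)/(u - 1)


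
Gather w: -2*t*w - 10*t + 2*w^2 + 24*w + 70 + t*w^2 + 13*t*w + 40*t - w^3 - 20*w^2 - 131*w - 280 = 30*t - w^3 + w^2*(t - 18) + w*(11*t - 107) - 210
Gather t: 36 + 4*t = 4*t + 36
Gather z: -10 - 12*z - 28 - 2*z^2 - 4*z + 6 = -2*z^2 - 16*z - 32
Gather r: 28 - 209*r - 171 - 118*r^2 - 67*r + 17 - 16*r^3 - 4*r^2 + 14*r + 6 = -16*r^3 - 122*r^2 - 262*r - 120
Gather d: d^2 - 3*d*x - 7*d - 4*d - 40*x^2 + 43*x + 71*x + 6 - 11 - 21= d^2 + d*(-3*x - 11) - 40*x^2 + 114*x - 26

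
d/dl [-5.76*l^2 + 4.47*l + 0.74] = 4.47 - 11.52*l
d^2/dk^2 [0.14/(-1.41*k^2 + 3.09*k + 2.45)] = (-0.556668*k^2 + 1.219932*k + 0.14*(2.82*k - 3.09)*(5.64*k - 6.18) + 0.96726)/(-1.41*k^2 + 3.09*k + 2.45)^3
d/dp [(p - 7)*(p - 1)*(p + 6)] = 3*p^2 - 4*p - 41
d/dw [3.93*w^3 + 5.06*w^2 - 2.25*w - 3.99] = 11.79*w^2 + 10.12*w - 2.25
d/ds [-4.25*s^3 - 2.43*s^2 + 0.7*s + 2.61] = -12.75*s^2 - 4.86*s + 0.7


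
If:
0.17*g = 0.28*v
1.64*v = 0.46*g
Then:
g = 0.00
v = 0.00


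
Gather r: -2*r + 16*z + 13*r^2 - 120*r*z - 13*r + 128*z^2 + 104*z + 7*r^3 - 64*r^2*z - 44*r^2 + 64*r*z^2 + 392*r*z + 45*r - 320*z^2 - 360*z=7*r^3 + r^2*(-64*z - 31) + r*(64*z^2 + 272*z + 30) - 192*z^2 - 240*z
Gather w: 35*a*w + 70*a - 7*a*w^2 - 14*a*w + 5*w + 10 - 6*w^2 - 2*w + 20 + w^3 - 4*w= 70*a + w^3 + w^2*(-7*a - 6) + w*(21*a - 1) + 30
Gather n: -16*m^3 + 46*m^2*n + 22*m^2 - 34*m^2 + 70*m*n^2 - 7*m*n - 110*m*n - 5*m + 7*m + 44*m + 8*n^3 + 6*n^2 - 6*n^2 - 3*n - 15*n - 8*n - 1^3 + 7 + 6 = -16*m^3 - 12*m^2 + 70*m*n^2 + 46*m + 8*n^3 + n*(46*m^2 - 117*m - 26) + 12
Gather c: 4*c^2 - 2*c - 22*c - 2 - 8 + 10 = 4*c^2 - 24*c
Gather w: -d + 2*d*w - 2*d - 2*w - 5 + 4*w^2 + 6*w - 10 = -3*d + 4*w^2 + w*(2*d + 4) - 15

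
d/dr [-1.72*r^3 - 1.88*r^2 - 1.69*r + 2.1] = -5.16*r^2 - 3.76*r - 1.69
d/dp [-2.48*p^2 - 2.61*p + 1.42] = -4.96*p - 2.61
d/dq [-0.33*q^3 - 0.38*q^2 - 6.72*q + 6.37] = -0.99*q^2 - 0.76*q - 6.72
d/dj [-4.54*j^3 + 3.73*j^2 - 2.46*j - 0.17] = -13.62*j^2 + 7.46*j - 2.46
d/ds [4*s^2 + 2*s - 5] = 8*s + 2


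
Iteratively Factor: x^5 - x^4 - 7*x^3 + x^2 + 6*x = (x - 1)*(x^4 - 7*x^2 - 6*x) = (x - 1)*(x + 2)*(x^3 - 2*x^2 - 3*x) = (x - 3)*(x - 1)*(x + 2)*(x^2 + x) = (x - 3)*(x - 1)*(x + 1)*(x + 2)*(x)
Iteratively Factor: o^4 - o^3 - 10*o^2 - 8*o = (o + 2)*(o^3 - 3*o^2 - 4*o) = (o - 4)*(o + 2)*(o^2 + o) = o*(o - 4)*(o + 2)*(o + 1)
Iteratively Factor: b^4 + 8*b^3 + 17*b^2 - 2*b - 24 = (b - 1)*(b^3 + 9*b^2 + 26*b + 24) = (b - 1)*(b + 2)*(b^2 + 7*b + 12) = (b - 1)*(b + 2)*(b + 4)*(b + 3)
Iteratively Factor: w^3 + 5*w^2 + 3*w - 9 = (w + 3)*(w^2 + 2*w - 3) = (w - 1)*(w + 3)*(w + 3)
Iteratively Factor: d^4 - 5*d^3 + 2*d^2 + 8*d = (d + 1)*(d^3 - 6*d^2 + 8*d) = (d - 2)*(d + 1)*(d^2 - 4*d) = (d - 4)*(d - 2)*(d + 1)*(d)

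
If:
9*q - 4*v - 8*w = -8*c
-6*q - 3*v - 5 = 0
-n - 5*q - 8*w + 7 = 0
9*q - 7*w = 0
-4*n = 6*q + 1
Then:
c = -11809/9264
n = -401/386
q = 203/386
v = -1574/579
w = 261/386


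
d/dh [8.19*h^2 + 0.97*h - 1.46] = 16.38*h + 0.97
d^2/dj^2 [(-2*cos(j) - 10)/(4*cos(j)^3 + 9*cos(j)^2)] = 2*(64*cos(j) + 828*tan(j)^4 + 1965/cos(j) + 2100/cos(j)^2 - 3042/cos(j)^3 - 3258/cos(j)^4)/(4*cos(j) + 9)^3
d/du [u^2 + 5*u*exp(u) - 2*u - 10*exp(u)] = 5*u*exp(u) + 2*u - 5*exp(u) - 2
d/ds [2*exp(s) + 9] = 2*exp(s)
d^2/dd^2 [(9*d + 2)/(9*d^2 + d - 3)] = 2*(-27*(9*d + 1)*(9*d^2 + d - 3) + (9*d + 2)*(18*d + 1)^2)/(9*d^2 + d - 3)^3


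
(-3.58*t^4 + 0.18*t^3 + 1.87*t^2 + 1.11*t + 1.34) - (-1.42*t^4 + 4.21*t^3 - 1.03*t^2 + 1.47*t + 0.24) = -2.16*t^4 - 4.03*t^3 + 2.9*t^2 - 0.36*t + 1.1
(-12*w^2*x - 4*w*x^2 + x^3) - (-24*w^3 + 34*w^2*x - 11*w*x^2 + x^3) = 24*w^3 - 46*w^2*x + 7*w*x^2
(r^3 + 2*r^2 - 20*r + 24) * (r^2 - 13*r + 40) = r^5 - 11*r^4 - 6*r^3 + 364*r^2 - 1112*r + 960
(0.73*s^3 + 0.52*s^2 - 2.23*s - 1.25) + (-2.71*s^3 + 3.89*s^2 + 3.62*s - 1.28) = -1.98*s^3 + 4.41*s^2 + 1.39*s - 2.53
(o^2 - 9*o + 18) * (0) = 0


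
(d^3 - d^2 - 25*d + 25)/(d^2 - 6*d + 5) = d + 5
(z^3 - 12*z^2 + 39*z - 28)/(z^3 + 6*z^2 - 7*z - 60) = (z^3 - 12*z^2 + 39*z - 28)/(z^3 + 6*z^2 - 7*z - 60)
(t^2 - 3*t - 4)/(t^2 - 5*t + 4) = (t + 1)/(t - 1)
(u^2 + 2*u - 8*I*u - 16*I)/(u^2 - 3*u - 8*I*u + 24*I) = (u + 2)/(u - 3)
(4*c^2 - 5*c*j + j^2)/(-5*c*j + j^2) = (-4*c^2 + 5*c*j - j^2)/(j*(5*c - j))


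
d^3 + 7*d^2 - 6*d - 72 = (d - 3)*(d + 4)*(d + 6)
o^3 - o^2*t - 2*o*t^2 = o*(o - 2*t)*(o + t)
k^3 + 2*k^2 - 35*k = k*(k - 5)*(k + 7)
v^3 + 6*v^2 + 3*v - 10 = (v - 1)*(v + 2)*(v + 5)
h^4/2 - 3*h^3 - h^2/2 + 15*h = h*(h/2 + 1)*(h - 5)*(h - 3)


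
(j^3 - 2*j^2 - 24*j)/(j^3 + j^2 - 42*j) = (j + 4)/(j + 7)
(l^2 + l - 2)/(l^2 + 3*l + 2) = (l - 1)/(l + 1)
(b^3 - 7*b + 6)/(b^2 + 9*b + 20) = (b^3 - 7*b + 6)/(b^2 + 9*b + 20)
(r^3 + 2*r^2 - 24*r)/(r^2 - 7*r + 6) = r*(r^2 + 2*r - 24)/(r^2 - 7*r + 6)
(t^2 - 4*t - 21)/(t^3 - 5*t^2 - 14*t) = (t + 3)/(t*(t + 2))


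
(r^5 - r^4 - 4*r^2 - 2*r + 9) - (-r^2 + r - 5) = r^5 - r^4 - 3*r^2 - 3*r + 14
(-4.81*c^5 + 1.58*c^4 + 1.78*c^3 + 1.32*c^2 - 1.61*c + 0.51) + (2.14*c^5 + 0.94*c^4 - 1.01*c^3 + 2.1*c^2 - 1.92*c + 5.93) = -2.67*c^5 + 2.52*c^4 + 0.77*c^3 + 3.42*c^2 - 3.53*c + 6.44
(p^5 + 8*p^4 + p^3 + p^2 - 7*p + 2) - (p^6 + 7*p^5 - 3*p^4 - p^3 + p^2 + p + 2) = -p^6 - 6*p^5 + 11*p^4 + 2*p^3 - 8*p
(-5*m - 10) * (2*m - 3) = -10*m^2 - 5*m + 30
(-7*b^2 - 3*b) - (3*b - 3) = -7*b^2 - 6*b + 3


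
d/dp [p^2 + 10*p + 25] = 2*p + 10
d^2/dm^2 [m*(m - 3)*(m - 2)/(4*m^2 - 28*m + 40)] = 5/(m^3 - 15*m^2 + 75*m - 125)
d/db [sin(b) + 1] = cos(b)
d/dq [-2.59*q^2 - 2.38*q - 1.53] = -5.18*q - 2.38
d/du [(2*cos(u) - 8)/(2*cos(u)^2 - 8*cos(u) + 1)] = 2*(-16*cos(u) + cos(2*u) + 32)*sin(u)/(-8*cos(u) + cos(2*u) + 2)^2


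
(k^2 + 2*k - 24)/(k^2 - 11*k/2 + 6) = 2*(k + 6)/(2*k - 3)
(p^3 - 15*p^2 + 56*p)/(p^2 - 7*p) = p - 8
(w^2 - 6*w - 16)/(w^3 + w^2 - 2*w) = (w - 8)/(w*(w - 1))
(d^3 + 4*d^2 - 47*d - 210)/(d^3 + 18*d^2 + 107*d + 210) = (d - 7)/(d + 7)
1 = 1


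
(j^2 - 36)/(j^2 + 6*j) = (j - 6)/j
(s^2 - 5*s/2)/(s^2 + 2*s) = (s - 5/2)/(s + 2)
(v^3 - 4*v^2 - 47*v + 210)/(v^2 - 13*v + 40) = (v^2 + v - 42)/(v - 8)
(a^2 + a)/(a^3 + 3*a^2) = (a + 1)/(a*(a + 3))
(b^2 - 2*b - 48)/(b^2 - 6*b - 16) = (b + 6)/(b + 2)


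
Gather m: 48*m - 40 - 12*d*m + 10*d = 10*d + m*(48 - 12*d) - 40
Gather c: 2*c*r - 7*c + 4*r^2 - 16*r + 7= c*(2*r - 7) + 4*r^2 - 16*r + 7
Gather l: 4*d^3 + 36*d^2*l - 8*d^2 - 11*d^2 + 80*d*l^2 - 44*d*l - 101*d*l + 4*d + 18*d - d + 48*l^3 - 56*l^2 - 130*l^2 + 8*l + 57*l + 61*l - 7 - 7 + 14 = 4*d^3 - 19*d^2 + 21*d + 48*l^3 + l^2*(80*d - 186) + l*(36*d^2 - 145*d + 126)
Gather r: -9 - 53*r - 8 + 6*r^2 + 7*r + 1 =6*r^2 - 46*r - 16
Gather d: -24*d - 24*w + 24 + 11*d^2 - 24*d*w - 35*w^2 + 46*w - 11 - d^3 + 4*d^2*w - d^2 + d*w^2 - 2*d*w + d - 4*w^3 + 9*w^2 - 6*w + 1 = -d^3 + d^2*(4*w + 10) + d*(w^2 - 26*w - 23) - 4*w^3 - 26*w^2 + 16*w + 14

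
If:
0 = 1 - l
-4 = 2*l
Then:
No Solution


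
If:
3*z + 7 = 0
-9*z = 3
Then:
No Solution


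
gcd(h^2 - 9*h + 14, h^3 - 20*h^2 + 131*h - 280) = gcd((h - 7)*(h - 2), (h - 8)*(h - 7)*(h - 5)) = h - 7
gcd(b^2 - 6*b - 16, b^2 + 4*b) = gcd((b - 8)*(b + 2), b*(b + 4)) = 1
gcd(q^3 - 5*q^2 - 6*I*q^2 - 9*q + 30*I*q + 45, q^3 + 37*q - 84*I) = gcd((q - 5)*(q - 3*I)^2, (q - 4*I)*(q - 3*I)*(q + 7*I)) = q - 3*I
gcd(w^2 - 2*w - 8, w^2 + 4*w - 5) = 1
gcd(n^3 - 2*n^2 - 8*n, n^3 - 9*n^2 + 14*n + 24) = n - 4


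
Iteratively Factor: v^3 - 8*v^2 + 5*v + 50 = (v - 5)*(v^2 - 3*v - 10) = (v - 5)^2*(v + 2)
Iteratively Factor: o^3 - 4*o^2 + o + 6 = (o - 3)*(o^2 - o - 2) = (o - 3)*(o - 2)*(o + 1)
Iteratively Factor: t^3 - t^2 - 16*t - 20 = (t + 2)*(t^2 - 3*t - 10) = (t - 5)*(t + 2)*(t + 2)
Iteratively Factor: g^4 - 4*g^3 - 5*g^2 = (g)*(g^3 - 4*g^2 - 5*g) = g*(g + 1)*(g^2 - 5*g) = g*(g - 5)*(g + 1)*(g)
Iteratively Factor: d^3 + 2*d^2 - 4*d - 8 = (d + 2)*(d^2 - 4) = (d - 2)*(d + 2)*(d + 2)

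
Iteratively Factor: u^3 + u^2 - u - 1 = (u + 1)*(u^2 - 1) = (u - 1)*(u + 1)*(u + 1)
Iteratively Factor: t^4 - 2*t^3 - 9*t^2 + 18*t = (t - 3)*(t^3 + t^2 - 6*t) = (t - 3)*(t - 2)*(t^2 + 3*t) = t*(t - 3)*(t - 2)*(t + 3)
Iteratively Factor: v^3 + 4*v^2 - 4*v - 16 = (v + 4)*(v^2 - 4) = (v + 2)*(v + 4)*(v - 2)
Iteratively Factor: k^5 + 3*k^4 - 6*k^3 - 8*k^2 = (k + 4)*(k^4 - k^3 - 2*k^2) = k*(k + 4)*(k^3 - k^2 - 2*k) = k*(k + 1)*(k + 4)*(k^2 - 2*k) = k^2*(k + 1)*(k + 4)*(k - 2)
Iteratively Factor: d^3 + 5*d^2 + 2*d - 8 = (d + 4)*(d^2 + d - 2) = (d - 1)*(d + 4)*(d + 2)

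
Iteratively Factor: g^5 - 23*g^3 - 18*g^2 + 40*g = (g + 2)*(g^4 - 2*g^3 - 19*g^2 + 20*g) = (g - 5)*(g + 2)*(g^3 + 3*g^2 - 4*g) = (g - 5)*(g - 1)*(g + 2)*(g^2 + 4*g) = (g - 5)*(g - 1)*(g + 2)*(g + 4)*(g)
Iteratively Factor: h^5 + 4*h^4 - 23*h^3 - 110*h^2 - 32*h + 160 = (h + 4)*(h^4 - 23*h^2 - 18*h + 40) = (h + 4)^2*(h^3 - 4*h^2 - 7*h + 10) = (h - 5)*(h + 4)^2*(h^2 + h - 2) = (h - 5)*(h - 1)*(h + 4)^2*(h + 2)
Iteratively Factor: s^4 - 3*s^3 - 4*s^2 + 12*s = (s)*(s^3 - 3*s^2 - 4*s + 12) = s*(s - 3)*(s^2 - 4) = s*(s - 3)*(s + 2)*(s - 2)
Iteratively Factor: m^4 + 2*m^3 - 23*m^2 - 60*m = (m + 3)*(m^3 - m^2 - 20*m) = (m + 3)*(m + 4)*(m^2 - 5*m) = (m - 5)*(m + 3)*(m + 4)*(m)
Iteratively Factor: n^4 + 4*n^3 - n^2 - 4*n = (n - 1)*(n^3 + 5*n^2 + 4*n) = n*(n - 1)*(n^2 + 5*n + 4) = n*(n - 1)*(n + 4)*(n + 1)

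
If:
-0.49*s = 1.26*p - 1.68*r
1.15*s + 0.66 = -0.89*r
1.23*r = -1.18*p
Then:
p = 0.09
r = -0.08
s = -0.51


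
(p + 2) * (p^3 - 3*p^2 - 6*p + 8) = p^4 - p^3 - 12*p^2 - 4*p + 16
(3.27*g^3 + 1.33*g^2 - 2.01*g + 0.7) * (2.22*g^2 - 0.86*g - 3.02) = 7.2594*g^5 + 0.140400000000001*g^4 - 15.4814*g^3 - 0.734*g^2 + 5.4682*g - 2.114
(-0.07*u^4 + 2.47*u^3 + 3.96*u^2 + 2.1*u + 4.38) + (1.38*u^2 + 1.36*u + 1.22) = -0.07*u^4 + 2.47*u^3 + 5.34*u^2 + 3.46*u + 5.6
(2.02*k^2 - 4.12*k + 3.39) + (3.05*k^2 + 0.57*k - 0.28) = 5.07*k^2 - 3.55*k + 3.11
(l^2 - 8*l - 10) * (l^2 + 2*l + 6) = l^4 - 6*l^3 - 20*l^2 - 68*l - 60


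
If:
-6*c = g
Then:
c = -g/6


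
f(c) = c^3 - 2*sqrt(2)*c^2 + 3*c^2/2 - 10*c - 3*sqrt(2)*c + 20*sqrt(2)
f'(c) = 3*c^2 - 4*sqrt(2)*c + 3*c - 10 - 3*sqrt(2)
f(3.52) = 5.30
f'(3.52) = 13.58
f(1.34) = 9.22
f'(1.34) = -12.42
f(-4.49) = -25.07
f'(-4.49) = 58.17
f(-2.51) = 39.85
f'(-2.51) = 11.33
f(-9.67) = -862.44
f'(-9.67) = 291.98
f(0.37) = 22.88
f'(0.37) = -14.81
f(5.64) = 85.11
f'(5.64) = 66.20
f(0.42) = 22.14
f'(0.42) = -14.83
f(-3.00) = 32.06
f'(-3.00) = 20.73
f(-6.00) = -150.08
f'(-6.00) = 109.70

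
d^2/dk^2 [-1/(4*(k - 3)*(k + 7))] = (-(k - 3)^2 - (k - 3)*(k + 7) - (k + 7)^2)/(2*(k - 3)^3*(k + 7)^3)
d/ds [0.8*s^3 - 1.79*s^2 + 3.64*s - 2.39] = 2.4*s^2 - 3.58*s + 3.64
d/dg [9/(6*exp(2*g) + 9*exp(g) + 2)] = (-108*exp(g) - 81)*exp(g)/(6*exp(2*g) + 9*exp(g) + 2)^2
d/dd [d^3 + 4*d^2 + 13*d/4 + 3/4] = 3*d^2 + 8*d + 13/4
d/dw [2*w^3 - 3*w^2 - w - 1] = 6*w^2 - 6*w - 1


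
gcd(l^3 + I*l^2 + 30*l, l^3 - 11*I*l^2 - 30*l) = l^2 - 5*I*l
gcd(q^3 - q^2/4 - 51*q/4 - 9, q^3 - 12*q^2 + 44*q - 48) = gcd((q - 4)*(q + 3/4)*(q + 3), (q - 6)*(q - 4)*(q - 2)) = q - 4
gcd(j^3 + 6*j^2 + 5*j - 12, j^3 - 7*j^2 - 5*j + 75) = j + 3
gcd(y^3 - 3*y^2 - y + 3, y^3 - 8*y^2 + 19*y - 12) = y^2 - 4*y + 3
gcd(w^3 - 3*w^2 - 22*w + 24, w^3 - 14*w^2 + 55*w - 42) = w^2 - 7*w + 6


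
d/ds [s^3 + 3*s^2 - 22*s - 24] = 3*s^2 + 6*s - 22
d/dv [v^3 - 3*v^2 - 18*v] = 3*v^2 - 6*v - 18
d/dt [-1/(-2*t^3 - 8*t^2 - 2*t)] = (-3*t^2 - 8*t - 1)/(2*t^2*(t^2 + 4*t + 1)^2)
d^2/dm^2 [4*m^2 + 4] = 8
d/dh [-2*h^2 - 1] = -4*h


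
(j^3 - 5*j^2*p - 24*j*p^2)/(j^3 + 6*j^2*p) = (j^2 - 5*j*p - 24*p^2)/(j*(j + 6*p))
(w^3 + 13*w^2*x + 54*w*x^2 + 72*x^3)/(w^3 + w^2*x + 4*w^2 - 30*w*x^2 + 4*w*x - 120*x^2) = (-w^2 - 7*w*x - 12*x^2)/(-w^2 + 5*w*x - 4*w + 20*x)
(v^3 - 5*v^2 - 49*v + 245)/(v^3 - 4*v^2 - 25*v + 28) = (v^2 + 2*v - 35)/(v^2 + 3*v - 4)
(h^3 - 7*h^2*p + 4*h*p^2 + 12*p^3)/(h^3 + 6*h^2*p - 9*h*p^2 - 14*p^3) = (h - 6*p)/(h + 7*p)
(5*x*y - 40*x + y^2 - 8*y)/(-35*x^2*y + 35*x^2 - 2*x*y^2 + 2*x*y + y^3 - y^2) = (8 - y)/(7*x*y - 7*x - y^2 + y)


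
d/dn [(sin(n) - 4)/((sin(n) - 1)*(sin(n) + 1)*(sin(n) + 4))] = 2*(15*sin(n)/cos(n)^3 + tan(n) - 4/cos(n))/(sin(n) + 4)^2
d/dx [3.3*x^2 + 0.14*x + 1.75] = 6.6*x + 0.14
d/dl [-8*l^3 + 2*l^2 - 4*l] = -24*l^2 + 4*l - 4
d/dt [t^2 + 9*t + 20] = 2*t + 9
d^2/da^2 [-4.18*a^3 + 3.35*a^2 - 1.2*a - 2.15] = 6.7 - 25.08*a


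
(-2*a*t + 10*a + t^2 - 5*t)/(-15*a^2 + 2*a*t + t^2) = (-2*a*t + 10*a + t^2 - 5*t)/(-15*a^2 + 2*a*t + t^2)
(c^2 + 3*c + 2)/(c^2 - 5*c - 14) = (c + 1)/(c - 7)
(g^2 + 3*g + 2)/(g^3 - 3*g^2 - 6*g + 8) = (g + 1)/(g^2 - 5*g + 4)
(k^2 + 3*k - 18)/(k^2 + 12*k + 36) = (k - 3)/(k + 6)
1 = 1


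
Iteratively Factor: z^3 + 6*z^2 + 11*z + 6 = (z + 3)*(z^2 + 3*z + 2) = (z + 1)*(z + 3)*(z + 2)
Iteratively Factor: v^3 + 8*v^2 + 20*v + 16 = (v + 4)*(v^2 + 4*v + 4) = (v + 2)*(v + 4)*(v + 2)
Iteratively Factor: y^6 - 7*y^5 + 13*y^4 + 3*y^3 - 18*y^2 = (y - 3)*(y^5 - 4*y^4 + y^3 + 6*y^2) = (y - 3)*(y + 1)*(y^4 - 5*y^3 + 6*y^2) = y*(y - 3)*(y + 1)*(y^3 - 5*y^2 + 6*y) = y*(y - 3)*(y - 2)*(y + 1)*(y^2 - 3*y) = y^2*(y - 3)*(y - 2)*(y + 1)*(y - 3)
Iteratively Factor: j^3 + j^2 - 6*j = (j)*(j^2 + j - 6) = j*(j + 3)*(j - 2)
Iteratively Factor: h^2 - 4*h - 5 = (h - 5)*(h + 1)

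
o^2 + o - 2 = (o - 1)*(o + 2)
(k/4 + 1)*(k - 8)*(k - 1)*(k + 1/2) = k^4/4 - 9*k^3/8 - 61*k^2/8 + 9*k/2 + 4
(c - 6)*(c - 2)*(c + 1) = c^3 - 7*c^2 + 4*c + 12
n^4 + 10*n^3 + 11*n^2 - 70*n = n*(n - 2)*(n + 5)*(n + 7)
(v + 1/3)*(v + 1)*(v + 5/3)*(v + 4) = v^4 + 7*v^3 + 131*v^2/9 + 97*v/9 + 20/9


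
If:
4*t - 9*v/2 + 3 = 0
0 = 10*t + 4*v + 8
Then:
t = -48/61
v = -2/61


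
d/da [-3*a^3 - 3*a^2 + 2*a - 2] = -9*a^2 - 6*a + 2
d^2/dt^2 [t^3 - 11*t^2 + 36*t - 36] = 6*t - 22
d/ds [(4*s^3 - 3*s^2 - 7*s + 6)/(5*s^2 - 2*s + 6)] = (20*s^4 - 16*s^3 + 113*s^2 - 96*s - 30)/(25*s^4 - 20*s^3 + 64*s^2 - 24*s + 36)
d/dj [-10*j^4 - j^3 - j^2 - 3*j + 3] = -40*j^3 - 3*j^2 - 2*j - 3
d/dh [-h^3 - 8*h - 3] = -3*h^2 - 8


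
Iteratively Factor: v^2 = (v)*(v)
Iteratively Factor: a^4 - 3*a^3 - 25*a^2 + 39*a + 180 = (a + 3)*(a^3 - 6*a^2 - 7*a + 60) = (a + 3)^2*(a^2 - 9*a + 20) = (a - 5)*(a + 3)^2*(a - 4)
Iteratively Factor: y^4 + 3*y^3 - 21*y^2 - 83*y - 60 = (y - 5)*(y^3 + 8*y^2 + 19*y + 12) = (y - 5)*(y + 1)*(y^2 + 7*y + 12) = (y - 5)*(y + 1)*(y + 4)*(y + 3)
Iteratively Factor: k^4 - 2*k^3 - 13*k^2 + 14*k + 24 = (k - 2)*(k^3 - 13*k - 12) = (k - 4)*(k - 2)*(k^2 + 4*k + 3) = (k - 4)*(k - 2)*(k + 1)*(k + 3)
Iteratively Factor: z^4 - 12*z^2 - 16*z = (z + 2)*(z^3 - 2*z^2 - 8*z) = (z - 4)*(z + 2)*(z^2 + 2*z) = z*(z - 4)*(z + 2)*(z + 2)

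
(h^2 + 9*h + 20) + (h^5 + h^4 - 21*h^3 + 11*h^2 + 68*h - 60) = h^5 + h^4 - 21*h^3 + 12*h^2 + 77*h - 40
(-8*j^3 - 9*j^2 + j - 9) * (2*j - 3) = -16*j^4 + 6*j^3 + 29*j^2 - 21*j + 27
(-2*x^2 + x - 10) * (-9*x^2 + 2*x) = 18*x^4 - 13*x^3 + 92*x^2 - 20*x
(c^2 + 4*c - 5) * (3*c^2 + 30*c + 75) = 3*c^4 + 42*c^3 + 180*c^2 + 150*c - 375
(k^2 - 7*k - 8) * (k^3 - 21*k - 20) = k^5 - 7*k^4 - 29*k^3 + 127*k^2 + 308*k + 160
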